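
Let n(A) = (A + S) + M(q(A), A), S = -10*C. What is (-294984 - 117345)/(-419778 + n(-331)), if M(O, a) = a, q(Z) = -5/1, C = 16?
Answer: 137443/140200 ≈ 0.98034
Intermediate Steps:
q(Z) = -5 (q(Z) = -5*1 = -5)
S = -160 (S = -10*16 = -160)
n(A) = -160 + 2*A (n(A) = (A - 160) + A = (-160 + A) + A = -160 + 2*A)
(-294984 - 117345)/(-419778 + n(-331)) = (-294984 - 117345)/(-419778 + (-160 + 2*(-331))) = -412329/(-419778 + (-160 - 662)) = -412329/(-419778 - 822) = -412329/(-420600) = -412329*(-1/420600) = 137443/140200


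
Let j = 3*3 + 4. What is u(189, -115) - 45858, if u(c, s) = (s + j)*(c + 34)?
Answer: -68604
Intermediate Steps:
j = 13 (j = 9 + 4 = 13)
u(c, s) = (13 + s)*(34 + c) (u(c, s) = (s + 13)*(c + 34) = (13 + s)*(34 + c))
u(189, -115) - 45858 = (442 + 13*189 + 34*(-115) + 189*(-115)) - 45858 = (442 + 2457 - 3910 - 21735) - 45858 = -22746 - 45858 = -68604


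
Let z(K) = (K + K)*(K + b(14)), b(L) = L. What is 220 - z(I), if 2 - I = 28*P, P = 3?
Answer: -10932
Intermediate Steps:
I = -82 (I = 2 - 28*3 = 2 - 1*84 = 2 - 84 = -82)
z(K) = 2*K*(14 + K) (z(K) = (K + K)*(K + 14) = (2*K)*(14 + K) = 2*K*(14 + K))
220 - z(I) = 220 - 2*(-82)*(14 - 82) = 220 - 2*(-82)*(-68) = 220 - 1*11152 = 220 - 11152 = -10932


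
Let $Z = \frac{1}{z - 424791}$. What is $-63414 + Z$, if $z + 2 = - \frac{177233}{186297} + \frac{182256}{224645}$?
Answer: $- \frac{1127366852264990030937}{17777885833146298} \approx -63414.0$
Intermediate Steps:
$z = - \frac{89562140383}{41850689565}$ ($z = -2 + \left(- \frac{177233}{186297} + \frac{182256}{224645}\right) = -2 - \frac{5860761253}{41850689565} = - \frac{89562140383}{41850689565} \approx -2.14$)
$Z = - \frac{41850689565}{17777885833146298}$ ($Z = \frac{1}{- \frac{89562140383}{41850689565} - 424791} = \frac{1}{- \frac{17777885833146298}{41850689565}} = - \frac{41850689565}{17777885833146298} \approx -2.3541 \cdot 10^{-6}$)
$-63414 + Z = -63414 - \frac{41850689565}{17777885833146298} = - \frac{1127366852264990030937}{17777885833146298}$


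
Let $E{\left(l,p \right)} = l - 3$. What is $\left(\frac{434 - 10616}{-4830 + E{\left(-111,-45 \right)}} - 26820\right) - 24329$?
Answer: $- \frac{42145079}{824} \approx -51147.0$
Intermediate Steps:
$E{\left(l,p \right)} = -3 + l$
$\left(\frac{434 - 10616}{-4830 + E{\left(-111,-45 \right)}} - 26820\right) - 24329 = \left(\frac{434 - 10616}{-4830 - 114} - 26820\right) - 24329 = \left(- \frac{10182}{-4830 - 114} - 26820\right) - 24329 = \left(- \frac{10182}{-4944} - 26820\right) - 24329 = \left(\left(-10182\right) \left(- \frac{1}{4944}\right) - 26820\right) - 24329 = \left(\frac{1697}{824} - 26820\right) - 24329 = - \frac{22097983}{824} - 24329 = - \frac{42145079}{824}$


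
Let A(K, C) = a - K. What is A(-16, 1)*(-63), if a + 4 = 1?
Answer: -819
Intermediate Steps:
a = -3 (a = -4 + 1 = -3)
A(K, C) = -3 - K
A(-16, 1)*(-63) = (-3 - 1*(-16))*(-63) = (-3 + 16)*(-63) = 13*(-63) = -819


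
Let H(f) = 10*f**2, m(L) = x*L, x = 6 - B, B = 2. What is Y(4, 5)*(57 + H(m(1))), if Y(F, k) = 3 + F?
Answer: 1519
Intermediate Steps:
x = 4 (x = 6 - 1*2 = 6 - 2 = 4)
m(L) = 4*L
Y(4, 5)*(57 + H(m(1))) = (3 + 4)*(57 + 10*(4*1)**2) = 7*(57 + 10*4**2) = 7*(57 + 10*16) = 7*(57 + 160) = 7*217 = 1519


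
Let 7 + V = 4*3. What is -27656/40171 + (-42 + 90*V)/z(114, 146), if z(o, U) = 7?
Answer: 16196176/281197 ≈ 57.597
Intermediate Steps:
V = 5 (V = -7 + 4*3 = -7 + 12 = 5)
-27656/40171 + (-42 + 90*V)/z(114, 146) = -27656/40171 + (-42 + 90*5)/7 = -27656*1/40171 + (-42 + 450)*(1/7) = -27656/40171 + 408*(1/7) = -27656/40171 + 408/7 = 16196176/281197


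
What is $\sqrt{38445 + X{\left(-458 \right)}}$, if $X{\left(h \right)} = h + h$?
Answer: $\sqrt{37529} \approx 193.72$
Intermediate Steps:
$X{\left(h \right)} = 2 h$
$\sqrt{38445 + X{\left(-458 \right)}} = \sqrt{38445 + 2 \left(-458\right)} = \sqrt{38445 - 916} = \sqrt{37529}$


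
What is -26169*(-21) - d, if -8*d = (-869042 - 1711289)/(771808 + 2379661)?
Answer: 13855090519517/25211752 ≈ 5.4955e+5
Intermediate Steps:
d = 2580331/25211752 (d = -(-869042 - 1711289)/(8*(771808 + 2379661)) = -(-2580331)/(8*3151469) = -⅛*(-2580331/3151469) = 2580331/25211752 ≈ 0.10235)
-26169*(-21) - d = -26169*(-21) - 1*2580331/25211752 = 549549 - 2580331/25211752 = 13855090519517/25211752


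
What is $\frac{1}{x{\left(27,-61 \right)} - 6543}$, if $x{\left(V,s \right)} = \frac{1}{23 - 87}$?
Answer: $- \frac{64}{418753} \approx -0.00015283$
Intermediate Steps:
$x{\left(V,s \right)} = - \frac{1}{64}$ ($x{\left(V,s \right)} = \frac{1}{-64} = - \frac{1}{64}$)
$\frac{1}{x{\left(27,-61 \right)} - 6543} = \frac{1}{- \frac{1}{64} - 6543} = \frac{1}{- \frac{418753}{64}} = - \frac{64}{418753}$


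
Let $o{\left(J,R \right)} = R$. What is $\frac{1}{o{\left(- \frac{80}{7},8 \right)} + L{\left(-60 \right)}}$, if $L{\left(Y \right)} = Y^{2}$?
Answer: $\frac{1}{3608} \approx 0.00027716$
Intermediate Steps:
$\frac{1}{o{\left(- \frac{80}{7},8 \right)} + L{\left(-60 \right)}} = \frac{1}{8 + \left(-60\right)^{2}} = \frac{1}{8 + 3600} = \frac{1}{3608}$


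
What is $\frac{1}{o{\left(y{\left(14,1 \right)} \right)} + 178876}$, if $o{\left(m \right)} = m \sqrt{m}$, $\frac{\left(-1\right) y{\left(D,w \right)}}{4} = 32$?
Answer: $\frac{44719}{7999680132} + \frac{64 i \sqrt{2}}{1999920033} \approx 5.5901 \cdot 10^{-6} + 4.5257 \cdot 10^{-8} i$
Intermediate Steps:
$y{\left(D,w \right)} = -128$ ($y{\left(D,w \right)} = \left(-4\right) 32 = -128$)
$o{\left(m \right)} = m^{\frac{3}{2}}$
$\frac{1}{o{\left(y{\left(14,1 \right)} \right)} + 178876} = \frac{1}{\left(-128\right)^{\frac{3}{2}} + 178876} = \frac{1}{- 1024 i \sqrt{2} + 178876} = \frac{1}{178876 - 1024 i \sqrt{2}}$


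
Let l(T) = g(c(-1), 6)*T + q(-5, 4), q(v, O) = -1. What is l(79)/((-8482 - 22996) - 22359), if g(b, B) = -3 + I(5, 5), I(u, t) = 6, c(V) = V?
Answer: -236/53837 ≈ -0.0043836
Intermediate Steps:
g(b, B) = 3 (g(b, B) = -3 + 6 = 3)
l(T) = -1 + 3*T (l(T) = 3*T - 1 = -1 + 3*T)
l(79)/((-8482 - 22996) - 22359) = (-1 + 3*79)/((-8482 - 22996) - 22359) = (-1 + 237)/(-31478 - 22359) = 236/(-53837) = 236*(-1/53837) = -236/53837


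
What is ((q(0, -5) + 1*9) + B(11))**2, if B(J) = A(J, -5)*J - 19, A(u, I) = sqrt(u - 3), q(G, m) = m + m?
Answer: 1368 - 880*sqrt(2) ≈ 123.49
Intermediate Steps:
q(G, m) = 2*m
A(u, I) = sqrt(-3 + u)
B(J) = -19 + J*sqrt(-3 + J) (B(J) = sqrt(-3 + J)*J - 19 = J*sqrt(-3 + J) - 19 = -19 + J*sqrt(-3 + J))
((q(0, -5) + 1*9) + B(11))**2 = ((2*(-5) + 1*9) + (-19 + 11*sqrt(-3 + 11)))**2 = ((-10 + 9) + (-19 + 11*sqrt(8)))**2 = (-1 + (-19 + 11*(2*sqrt(2))))**2 = (-1 + (-19 + 22*sqrt(2)))**2 = (-20 + 22*sqrt(2))**2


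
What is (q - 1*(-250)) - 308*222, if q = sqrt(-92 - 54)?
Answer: -68126 + I*sqrt(146) ≈ -68126.0 + 12.083*I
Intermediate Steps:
q = I*sqrt(146) (q = sqrt(-146) = I*sqrt(146) ≈ 12.083*I)
(q - 1*(-250)) - 308*222 = (I*sqrt(146) - 1*(-250)) - 308*222 = (I*sqrt(146) + 250) - 68376 = (250 + I*sqrt(146)) - 68376 = -68126 + I*sqrt(146)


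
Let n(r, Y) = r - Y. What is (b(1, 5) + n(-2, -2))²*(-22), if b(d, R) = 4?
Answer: -352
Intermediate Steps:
(b(1, 5) + n(-2, -2))²*(-22) = (4 + (-2 - 1*(-2)))²*(-22) = (4 + (-2 + 2))²*(-22) = (4 + 0)²*(-22) = 4²*(-22) = 16*(-22) = -352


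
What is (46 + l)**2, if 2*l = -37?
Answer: 3025/4 ≈ 756.25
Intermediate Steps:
l = -37/2 (l = (1/2)*(-37) = -37/2 ≈ -18.500)
(46 + l)**2 = (46 - 37/2)**2 = (55/2)**2 = 3025/4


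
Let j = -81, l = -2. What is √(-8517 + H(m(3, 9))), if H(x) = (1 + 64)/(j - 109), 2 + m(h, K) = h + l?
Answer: I*√12299042/38 ≈ 92.289*I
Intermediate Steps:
m(h, K) = -4 + h (m(h, K) = -2 + (h - 2) = -2 + (-2 + h) = -4 + h)
H(x) = -13/38 (H(x) = (1 + 64)/(-81 - 109) = 65/(-190) = 65*(-1/190) = -13/38)
√(-8517 + H(m(3, 9))) = √(-8517 - 13/38) = √(-323659/38) = I*√12299042/38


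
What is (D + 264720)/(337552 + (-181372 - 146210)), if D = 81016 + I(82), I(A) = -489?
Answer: 345247/9970 ≈ 34.629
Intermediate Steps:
D = 80527 (D = 81016 - 489 = 80527)
(D + 264720)/(337552 + (-181372 - 146210)) = (80527 + 264720)/(337552 + (-181372 - 146210)) = 345247/(337552 - 327582) = 345247/9970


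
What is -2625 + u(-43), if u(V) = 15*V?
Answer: -3270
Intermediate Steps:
-2625 + u(-43) = -2625 + 15*(-43) = -2625 - 645 = -3270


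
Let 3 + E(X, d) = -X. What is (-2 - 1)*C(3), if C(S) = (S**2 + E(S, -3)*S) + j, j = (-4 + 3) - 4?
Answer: 42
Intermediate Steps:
E(X, d) = -3 - X
j = -5 (j = -1 - 4 = -5)
C(S) = -5 + S**2 + S*(-3 - S) (C(S) = (S**2 + (-3 - S)*S) - 5 = (S**2 + S*(-3 - S)) - 5 = -5 + S**2 + S*(-3 - S))
(-2 - 1)*C(3) = (-2 - 1)*(-5 - 3*3) = -3*(-5 - 9) = -3*(-14) = 42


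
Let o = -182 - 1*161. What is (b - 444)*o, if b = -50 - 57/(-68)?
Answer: 11502505/68 ≈ 1.6915e+5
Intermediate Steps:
b = -3343/68 (b = -50 - 57*(-1/68) = -50 + 57/68 = -3343/68 ≈ -49.162)
o = -343 (o = -182 - 161 = -343)
(b - 444)*o = (-3343/68 - 444)*(-343) = -33535/68*(-343) = 11502505/68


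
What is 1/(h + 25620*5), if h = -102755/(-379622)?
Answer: 379622/48629680955 ≈ 7.8064e-6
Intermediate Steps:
h = 102755/379622 (h = -102755*(-1/379622) = 102755/379622 ≈ 0.27068)
1/(h + 25620*5) = 1/(102755/379622 + 25620*5) = 1/(102755/379622 + 128100) = 1/(48629680955/379622) = 379622/48629680955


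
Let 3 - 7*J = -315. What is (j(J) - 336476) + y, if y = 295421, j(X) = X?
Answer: -287067/7 ≈ -41010.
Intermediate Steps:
J = 318/7 (J = 3/7 - ⅐*(-315) = 3/7 + 45 = 318/7 ≈ 45.429)
(j(J) - 336476) + y = (318/7 - 336476) + 295421 = -2355014/7 + 295421 = -287067/7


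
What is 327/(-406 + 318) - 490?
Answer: -43447/88 ≈ -493.72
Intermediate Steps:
327/(-406 + 318) - 490 = 327/(-88) - 490 = 327*(-1/88) - 490 = -327/88 - 490 = -43447/88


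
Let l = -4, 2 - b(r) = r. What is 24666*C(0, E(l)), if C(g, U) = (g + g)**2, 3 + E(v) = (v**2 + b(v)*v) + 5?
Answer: 0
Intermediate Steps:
b(r) = 2 - r
E(v) = 2 + v**2 + v*(2 - v) (E(v) = -3 + ((v**2 + (2 - v)*v) + 5) = -3 + ((v**2 + v*(2 - v)) + 5) = -3 + (5 + v**2 + v*(2 - v)) = 2 + v**2 + v*(2 - v))
C(g, U) = 4*g**2 (C(g, U) = (2*g)**2 = 4*g**2)
24666*C(0, E(l)) = 24666*(4*0**2) = 24666*(4*0) = 24666*0 = 0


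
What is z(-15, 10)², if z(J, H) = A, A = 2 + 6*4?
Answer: 676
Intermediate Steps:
A = 26 (A = 2 + 24 = 26)
z(J, H) = 26
z(-15, 10)² = 26² = 676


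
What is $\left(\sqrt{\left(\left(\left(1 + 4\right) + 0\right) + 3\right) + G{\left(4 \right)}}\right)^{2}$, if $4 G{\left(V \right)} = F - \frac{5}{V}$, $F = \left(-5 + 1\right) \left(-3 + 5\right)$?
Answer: $\frac{91}{16} \approx 5.6875$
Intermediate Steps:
$F = -8$ ($F = \left(-4\right) 2 = -8$)
$G{\left(V \right)} = -2 - \frac{5}{4 V}$ ($G{\left(V \right)} = \frac{-8 - \frac{5}{V}}{4} = -2 - \frac{5}{4 V}$)
$\left(\sqrt{\left(\left(\left(1 + 4\right) + 0\right) + 3\right) + G{\left(4 \right)}}\right)^{2} = \left(\sqrt{\left(\left(\left(1 + 4\right) + 0\right) + 3\right) - \left(2 + \frac{5}{4 \cdot 4}\right)}\right)^{2} = \left(\sqrt{\left(\left(5 + 0\right) + 3\right) - \frac{37}{16}}\right)^{2} = \left(\sqrt{\left(5 + 3\right) - \frac{37}{16}}\right)^{2} = \left(\sqrt{8 - \frac{37}{16}}\right)^{2} = \left(\sqrt{\frac{91}{16}}\right)^{2} = \left(\frac{\sqrt{91}}{4}\right)^{2} = \frac{91}{16}$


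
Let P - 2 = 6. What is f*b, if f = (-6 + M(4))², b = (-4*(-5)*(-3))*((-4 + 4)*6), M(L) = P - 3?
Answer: 0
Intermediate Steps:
P = 8 (P = 2 + 6 = 8)
M(L) = 5 (M(L) = 8 - 3 = 5)
b = 0 (b = (20*(-3))*(0*6) = -60*0 = 0)
f = 1 (f = (-6 + 5)² = (-1)² = 1)
f*b = 1*0 = 0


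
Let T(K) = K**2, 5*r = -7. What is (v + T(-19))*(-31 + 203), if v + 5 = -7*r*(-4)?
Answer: 272448/5 ≈ 54490.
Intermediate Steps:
r = -7/5 (r = (1/5)*(-7) = -7/5 ≈ -1.4000)
v = -221/5 (v = -5 - 7*(-7/5)*(-4) = -5 + (49/5)*(-4) = -5 - 196/5 = -221/5 ≈ -44.200)
(v + T(-19))*(-31 + 203) = (-221/5 + (-19)**2)*(-31 + 203) = (-221/5 + 361)*172 = (1584/5)*172 = 272448/5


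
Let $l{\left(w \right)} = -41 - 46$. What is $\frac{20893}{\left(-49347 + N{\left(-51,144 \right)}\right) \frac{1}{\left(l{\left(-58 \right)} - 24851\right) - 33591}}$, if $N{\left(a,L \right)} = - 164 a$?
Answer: $\frac{1222846397}{40983} \approx 29838.0$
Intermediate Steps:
$l{\left(w \right)} = -87$ ($l{\left(w \right)} = -41 - 46 = -87$)
$\frac{20893}{\left(-49347 + N{\left(-51,144 \right)}\right) \frac{1}{\left(l{\left(-58 \right)} - 24851\right) - 33591}} = \frac{20893}{\left(-49347 - -8364\right) \frac{1}{\left(-87 - 24851\right) - 33591}} = \frac{20893}{\left(-49347 + 8364\right) \frac{1}{-24938 - 33591}} = \frac{20893}{\left(-40983\right) \frac{1}{-58529}} = \frac{20893}{\left(-40983\right) \left(- \frac{1}{58529}\right)} = \frac{20893}{\frac{40983}{58529}} = 20893 \cdot \frac{58529}{40983} = \frac{1222846397}{40983}$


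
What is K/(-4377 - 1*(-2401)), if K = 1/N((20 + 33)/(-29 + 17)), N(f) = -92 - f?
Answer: 3/519194 ≈ 5.7782e-6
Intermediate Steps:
K = -12/1051 (K = 1/(-92 - (20 + 33)/(-29 + 17)) = 1/(-92 - 53/(-12)) = 1/(-92 - 53*(-1)/12) = 1/(-92 - 1*(-53/12)) = 1/(-92 + 53/12) = 1/(-1051/12) = -12/1051 ≈ -0.011418)
K/(-4377 - 1*(-2401)) = -12/(1051*(-4377 - 1*(-2401))) = -12/(1051*(-4377 + 2401)) = -12/1051/(-1976) = -12/1051*(-1/1976) = 3/519194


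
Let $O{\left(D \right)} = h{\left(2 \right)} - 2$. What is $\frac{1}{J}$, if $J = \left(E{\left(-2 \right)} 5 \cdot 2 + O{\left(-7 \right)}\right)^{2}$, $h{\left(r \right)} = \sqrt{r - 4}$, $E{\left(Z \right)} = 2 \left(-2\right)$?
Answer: $\frac{1}{\left(42 - i \sqrt{2}\right)^{2}} \approx 0.00056497 + 3.809 \cdot 10^{-5} i$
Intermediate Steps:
$E{\left(Z \right)} = -4$
$h{\left(r \right)} = \sqrt{-4 + r}$
$O{\left(D \right)} = -2 + i \sqrt{2}$ ($O{\left(D \right)} = \sqrt{-4 + 2} - 2 = \sqrt{-2} - 2 = i \sqrt{2} - 2 = -2 + i \sqrt{2}$)
$J = \left(-42 + i \sqrt{2}\right)^{2}$ ($J = \left(\left(-4\right) 5 \cdot 2 - \left(2 - i \sqrt{2}\right)\right)^{2} = \left(\left(-20\right) 2 - \left(2 - i \sqrt{2}\right)\right)^{2} = \left(-40 - \left(2 - i \sqrt{2}\right)\right)^{2} = \left(-42 + i \sqrt{2}\right)^{2} \approx 1762.0 - 118.79 i$)
$\frac{1}{J} = \frac{1}{\left(42 - i \sqrt{2}\right)^{2}}$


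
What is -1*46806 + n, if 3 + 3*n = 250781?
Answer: 110360/3 ≈ 36787.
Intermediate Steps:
n = 250778/3 (n = -1 + (⅓)*250781 = -1 + 250781/3 = 250778/3 ≈ 83593.)
-1*46806 + n = -1*46806 + 250778/3 = -46806 + 250778/3 = 110360/3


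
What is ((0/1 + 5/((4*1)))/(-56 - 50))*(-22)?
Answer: 55/212 ≈ 0.25943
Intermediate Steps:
((0/1 + 5/((4*1)))/(-56 - 50))*(-22) = ((0*1 + 5/4)/(-106))*(-22) = ((0 + 5*(¼))*(-1/106))*(-22) = ((0 + 5/4)*(-1/106))*(-22) = ((5/4)*(-1/106))*(-22) = -5/424*(-22) = 55/212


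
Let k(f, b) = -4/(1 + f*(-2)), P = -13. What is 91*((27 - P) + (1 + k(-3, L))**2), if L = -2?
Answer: 25597/7 ≈ 3656.7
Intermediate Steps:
k(f, b) = -4/(1 - 2*f)
91*((27 - P) + (1 + k(-3, L))**2) = 91*((27 - 1*(-13)) + (1 + 4/(-1 + 2*(-3)))**2) = 91*((27 + 13) + (1 + 4/(-1 - 6))**2) = 91*(40 + (1 + 4/(-7))**2) = 91*(40 + (1 + 4*(-1/7))**2) = 91*(40 + (1 - 4/7)**2) = 91*(40 + (3/7)**2) = 91*(40 + 9/49) = 91*(1969/49) = 25597/7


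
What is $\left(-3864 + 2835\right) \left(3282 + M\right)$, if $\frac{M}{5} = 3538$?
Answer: $-21580188$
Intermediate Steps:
$M = 17690$ ($M = 5 \cdot 3538 = 17690$)
$\left(-3864 + 2835\right) \left(3282 + M\right) = \left(-3864 + 2835\right) \left(3282 + 17690\right) = \left(-1029\right) 20972 = -21580188$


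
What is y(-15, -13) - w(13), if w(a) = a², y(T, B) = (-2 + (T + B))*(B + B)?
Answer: 611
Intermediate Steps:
y(T, B) = 2*B*(-2 + B + T) (y(T, B) = (-2 + (B + T))*(2*B) = (-2 + B + T)*(2*B) = 2*B*(-2 + B + T))
y(-15, -13) - w(13) = 2*(-13)*(-2 - 13 - 15) - 1*13² = 2*(-13)*(-30) - 1*169 = 780 - 169 = 611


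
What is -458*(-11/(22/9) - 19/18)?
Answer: 22900/9 ≈ 2544.4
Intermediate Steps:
-458*(-11/(22/9) - 19/18) = -458*(-11/(22*(1/9)) - 19*1/18) = -458*(-11/22/9 - 19/18) = -458*(-11*9/22 - 19/18) = -458*(-9/2 - 19/18) = -458*(-50/9) = 22900/9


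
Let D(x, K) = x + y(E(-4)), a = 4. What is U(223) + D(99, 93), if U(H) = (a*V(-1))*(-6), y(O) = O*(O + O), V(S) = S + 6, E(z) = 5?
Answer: 29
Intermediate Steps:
V(S) = 6 + S
y(O) = 2*O**2 (y(O) = O*(2*O) = 2*O**2)
U(H) = -120 (U(H) = (4*(6 - 1))*(-6) = (4*5)*(-6) = 20*(-6) = -120)
D(x, K) = 50 + x (D(x, K) = x + 2*5**2 = x + 2*25 = x + 50 = 50 + x)
U(223) + D(99, 93) = -120 + (50 + 99) = -120 + 149 = 29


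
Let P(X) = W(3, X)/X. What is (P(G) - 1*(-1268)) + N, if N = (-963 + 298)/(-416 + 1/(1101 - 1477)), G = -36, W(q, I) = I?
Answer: 198743213/156417 ≈ 1270.6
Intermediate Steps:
P(X) = 1 (P(X) = X/X = 1)
N = 250040/156417 (N = -665/(-416 + 1/(-376)) = -665/(-416 - 1/376) = -665/(-156417/376) = -665*(-376/156417) = 250040/156417 ≈ 1.5985)
(P(G) - 1*(-1268)) + N = (1 - 1*(-1268)) + 250040/156417 = (1 + 1268) + 250040/156417 = 1269 + 250040/156417 = 198743213/156417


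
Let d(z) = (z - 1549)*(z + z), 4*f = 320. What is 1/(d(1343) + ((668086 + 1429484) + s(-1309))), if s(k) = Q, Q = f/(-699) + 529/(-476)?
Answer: 332724/513809960045 ≈ 6.4756e-7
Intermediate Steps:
f = 80 (f = (¼)*320 = 80)
Q = -407851/332724 (Q = 80/(-699) + 529/(-476) = 80*(-1/699) + 529*(-1/476) = -80/699 - 529/476 = -407851/332724 ≈ -1.2258)
s(k) = -407851/332724
d(z) = 2*z*(-1549 + z) (d(z) = (-1549 + z)*(2*z) = 2*z*(-1549 + z))
1/(d(1343) + ((668086 + 1429484) + s(-1309))) = 1/(2*1343*(-1549 + 1343) + ((668086 + 1429484) - 407851/332724)) = 1/(2*1343*(-206) + (2097570 - 407851/332724)) = 1/(-553316 + 697911472829/332724) = 1/(513809960045/332724) = 332724/513809960045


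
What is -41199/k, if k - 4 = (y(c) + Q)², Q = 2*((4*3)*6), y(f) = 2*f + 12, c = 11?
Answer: -41199/31688 ≈ -1.3001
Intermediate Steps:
y(f) = 12 + 2*f
Q = 144 (Q = 2*(12*6) = 2*72 = 144)
k = 31688 (k = 4 + ((12 + 2*11) + 144)² = 4 + ((12 + 22) + 144)² = 4 + (34 + 144)² = 4 + 178² = 4 + 31684 = 31688)
-41199/k = -41199/31688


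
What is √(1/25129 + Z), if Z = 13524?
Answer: √8539954878013/25129 ≈ 116.29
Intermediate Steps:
√(1/25129 + Z) = √(1/25129 + 13524) = √(339844597/25129) = √8539954878013/25129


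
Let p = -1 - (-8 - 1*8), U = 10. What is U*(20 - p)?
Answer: 50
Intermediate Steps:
p = 15 (p = -1 - (-8 - 8) = -1 - 1*(-16) = -1 + 16 = 15)
U*(20 - p) = 10*(20 - 1*15) = 10*(20 - 15) = 10*5 = 50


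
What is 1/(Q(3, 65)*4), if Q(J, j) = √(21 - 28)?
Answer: -I*√7/28 ≈ -0.094491*I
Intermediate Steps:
Q(J, j) = I*√7 (Q(J, j) = √(-7) = I*√7)
1/(Q(3, 65)*4) = 1/((I*√7)*4) = 1/(4*I*√7) = -I*√7/28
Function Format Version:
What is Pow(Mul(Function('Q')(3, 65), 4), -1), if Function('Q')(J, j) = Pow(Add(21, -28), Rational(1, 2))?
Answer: Mul(Rational(-1, 28), I, Pow(7, Rational(1, 2))) ≈ Mul(-0.094491, I)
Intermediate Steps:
Function('Q')(J, j) = Mul(I, Pow(7, Rational(1, 2))) (Function('Q')(J, j) = Pow(-7, Rational(1, 2)) = Mul(I, Pow(7, Rational(1, 2))))
Pow(Mul(Function('Q')(3, 65), 4), -1) = Pow(Mul(Mul(I, Pow(7, Rational(1, 2))), 4), -1) = Pow(Mul(4, I, Pow(7, Rational(1, 2))), -1) = Mul(Rational(-1, 28), I, Pow(7, Rational(1, 2)))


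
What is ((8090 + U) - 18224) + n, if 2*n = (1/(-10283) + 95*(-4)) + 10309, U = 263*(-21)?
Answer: -109950978/10283 ≈ -10693.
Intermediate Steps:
U = -5523
n = 51049953/10283 (n = ((1/(-10283) + 95*(-4)) + 10309)/2 = ((-1/10283 - 380) + 10309)/2 = (-3907541/10283 + 10309)/2 = (½)*(102099906/10283) = 51049953/10283 ≈ 4964.5)
((8090 + U) - 18224) + n = ((8090 - 5523) - 18224) + 51049953/10283 = (2567 - 18224) + 51049953/10283 = -15657 + 51049953/10283 = -109950978/10283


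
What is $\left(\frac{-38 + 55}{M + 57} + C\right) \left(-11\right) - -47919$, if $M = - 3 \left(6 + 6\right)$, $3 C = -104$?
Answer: $\frac{338040}{7} \approx 48291.0$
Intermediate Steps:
$C = - \frac{104}{3}$ ($C = \frac{1}{3} \left(-104\right) = - \frac{104}{3} \approx -34.667$)
$M = -36$ ($M = \left(-3\right) 12 = -36$)
$\left(\frac{-38 + 55}{M + 57} + C\right) \left(-11\right) - -47919 = \left(\frac{-38 + 55}{-36 + 57} - \frac{104}{3}\right) \left(-11\right) - -47919 = \left(\frac{17}{21} - \frac{104}{3}\right) \left(-11\right) + 47919 = \left(- \frac{237}{7}\right) \left(-11\right) + 47919 = \frac{2607}{7} + 47919 = \frac{338040}{7}$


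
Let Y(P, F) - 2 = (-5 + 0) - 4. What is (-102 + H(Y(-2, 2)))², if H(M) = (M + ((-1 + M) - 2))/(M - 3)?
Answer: 1006009/100 ≈ 10060.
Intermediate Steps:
Y(P, F) = -7 (Y(P, F) = 2 + ((-5 + 0) - 4) = 2 + (-5 - 4) = 2 - 9 = -7)
H(M) = (-3 + 2*M)/(-3 + M) (H(M) = (M + (-3 + M))/(-3 + M) = (-3 + 2*M)/(-3 + M))
(-102 + H(Y(-2, 2)))² = (-102 + (-3 + 2*(-7))/(-3 - 7))² = (-102 + (-3 - 14)/(-10))² = (-102 - ⅒*(-17))² = (-102 + 17/10)² = (-1003/10)² = 1006009/100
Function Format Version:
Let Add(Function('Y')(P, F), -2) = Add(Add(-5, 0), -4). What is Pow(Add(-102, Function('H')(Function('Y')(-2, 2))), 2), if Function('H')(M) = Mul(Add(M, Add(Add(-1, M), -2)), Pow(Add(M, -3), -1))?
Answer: Rational(1006009, 100) ≈ 10060.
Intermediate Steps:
Function('Y')(P, F) = -7 (Function('Y')(P, F) = Add(2, Add(Add(-5, 0), -4)) = Add(2, Add(-5, -4)) = Add(2, -9) = -7)
Function('H')(M) = Mul(Pow(Add(-3, M), -1), Add(-3, Mul(2, M))) (Function('H')(M) = Mul(Add(M, Add(-3, M)), Pow(Add(-3, M), -1)) = Mul(Add(-3, Mul(2, M)), Pow(Add(-3, M), -1)) = Mul(Pow(Add(-3, M), -1), Add(-3, Mul(2, M))))
Pow(Add(-102, Function('H')(Function('Y')(-2, 2))), 2) = Pow(Add(-102, Mul(Pow(Add(-3, -7), -1), Add(-3, Mul(2, -7)))), 2) = Pow(Add(-102, Mul(Pow(-10, -1), Add(-3, -14))), 2) = Pow(Add(-102, Mul(Rational(-1, 10), -17)), 2) = Pow(Add(-102, Rational(17, 10)), 2) = Pow(Rational(-1003, 10), 2) = Rational(1006009, 100)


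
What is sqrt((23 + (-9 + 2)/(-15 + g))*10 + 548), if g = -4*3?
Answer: 2*sqrt(15807)/9 ≈ 27.939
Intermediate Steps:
g = -12
sqrt((23 + (-9 + 2)/(-15 + g))*10 + 548) = sqrt((23 + (-9 + 2)/(-15 - 12))*10 + 548) = sqrt((23 - 7/(-27))*10 + 548) = sqrt((23 - 7*(-1/27))*10 + 548) = sqrt((23 + 7/27)*10 + 548) = sqrt((628/27)*10 + 548) = sqrt(6280/27 + 548) = sqrt(21076/27) = 2*sqrt(15807)/9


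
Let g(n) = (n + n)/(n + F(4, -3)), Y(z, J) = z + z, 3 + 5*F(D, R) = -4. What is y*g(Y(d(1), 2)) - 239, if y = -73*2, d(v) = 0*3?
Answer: -239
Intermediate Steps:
F(D, R) = -7/5 (F(D, R) = -⅗ + (⅕)*(-4) = -⅗ - ⅘ = -7/5)
d(v) = 0
Y(z, J) = 2*z
g(n) = 2*n/(-7/5 + n) (g(n) = (n + n)/(n - 7/5) = (2*n)/(-7/5 + n) = 2*n/(-7/5 + n))
y = -146
y*g(Y(d(1), 2)) - 239 = -1460*2*0/(-7 + 5*(2*0)) - 239 = -1460*0/(-7 + 5*0) - 239 = -1460*0/(-7 + 0) - 239 = -1460*0/(-7) - 239 = -1460*0*(-1)/7 - 239 = -146*0 - 239 = 0 - 239 = -239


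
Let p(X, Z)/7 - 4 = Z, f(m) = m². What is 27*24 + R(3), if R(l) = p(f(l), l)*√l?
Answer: 648 + 49*√3 ≈ 732.87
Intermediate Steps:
p(X, Z) = 28 + 7*Z
R(l) = √l*(28 + 7*l) (R(l) = (28 + 7*l)*√l = √l*(28 + 7*l))
27*24 + R(3) = 27*24 + 7*√3*(4 + 3) = 648 + 7*√3*7 = 648 + 49*√3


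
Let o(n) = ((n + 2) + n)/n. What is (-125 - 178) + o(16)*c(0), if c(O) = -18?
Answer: -1365/4 ≈ -341.25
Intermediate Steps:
o(n) = (2 + 2*n)/n (o(n) = ((2 + n) + n)/n = (2 + 2*n)/n)
(-125 - 178) + o(16)*c(0) = (-125 - 178) + (2 + 2/16)*(-18) = -303 + (2 + 2*(1/16))*(-18) = -303 + (2 + ⅛)*(-18) = -303 + (17/8)*(-18) = -303 - 153/4 = -1365/4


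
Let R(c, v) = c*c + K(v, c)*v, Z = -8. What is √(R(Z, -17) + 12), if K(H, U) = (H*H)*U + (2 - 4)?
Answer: √39414 ≈ 198.53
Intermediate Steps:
K(H, U) = -2 + U*H² (K(H, U) = H²*U - 2 = U*H² - 2 = -2 + U*H²)
R(c, v) = c² + v*(-2 + c*v²) (R(c, v) = c*c + (-2 + c*v²)*v = c² + v*(-2 + c*v²))
√(R(Z, -17) + 12) = √(((-8)² - 17*(-2 - 8*(-17)²)) + 12) = √((64 - 17*(-2 - 8*289)) + 12) = √((64 - 17*(-2 - 2312)) + 12) = √((64 - 17*(-2314)) + 12) = √((64 + 39338) + 12) = √(39402 + 12) = √39414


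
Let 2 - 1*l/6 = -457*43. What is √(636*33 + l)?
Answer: 3*√15434 ≈ 372.70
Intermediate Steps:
l = 117918 (l = 12 - (-2742)*43 = 12 - 6*(-19651) = 12 + 117906 = 117918)
√(636*33 + l) = √(636*33 + 117918) = √(20988 + 117918) = √138906 = 3*√15434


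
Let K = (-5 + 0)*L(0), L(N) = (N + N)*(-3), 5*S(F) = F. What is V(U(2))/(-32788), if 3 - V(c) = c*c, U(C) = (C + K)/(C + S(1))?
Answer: -263/3967348 ≈ -6.6291e-5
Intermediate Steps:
S(F) = F/5
L(N) = -6*N (L(N) = (2*N)*(-3) = -6*N)
K = 0 (K = (-5 + 0)*(-6*0) = -5*0 = 0)
U(C) = C/(1/5 + C) (U(C) = (C + 0)/(C + (1/5)*1) = C/(C + 1/5) = C/(1/5 + C))
V(c) = 3 - c**2 (V(c) = 3 - c*c = 3 - c**2)
V(U(2))/(-32788) = (3 - (5*2/(1 + 5*2))**2)/(-32788) = (3 - (5*2/(1 + 10))**2)*(-1/32788) = (3 - (5*2/11)**2)*(-1/32788) = (3 - (5*2*(1/11))**2)*(-1/32788) = (3 - (10/11)**2)*(-1/32788) = (3 - 1*100/121)*(-1/32788) = (3 - 100/121)*(-1/32788) = (263/121)*(-1/32788) = -263/3967348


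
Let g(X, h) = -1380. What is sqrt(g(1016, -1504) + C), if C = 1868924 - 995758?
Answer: sqrt(871786) ≈ 933.69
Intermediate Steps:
C = 873166
sqrt(g(1016, -1504) + C) = sqrt(-1380 + 873166) = sqrt(871786)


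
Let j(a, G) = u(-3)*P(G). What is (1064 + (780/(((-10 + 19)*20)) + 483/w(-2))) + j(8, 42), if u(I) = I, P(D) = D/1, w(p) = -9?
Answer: 2666/3 ≈ 888.67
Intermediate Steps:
P(D) = D (P(D) = D*1 = D)
j(a, G) = -3*G
(1064 + (780/(((-10 + 19)*20)) + 483/w(-2))) + j(8, 42) = (1064 + (780/(((-10 + 19)*20)) + 483/(-9))) - 3*42 = (1064 + (780/((9*20)) + 483*(-⅑))) - 126 = (1064 + (780/180 - 161/3)) - 126 = (1064 + (780*(1/180) - 161/3)) - 126 = (1064 + (13/3 - 161/3)) - 126 = (1064 - 148/3) - 126 = 3044/3 - 126 = 2666/3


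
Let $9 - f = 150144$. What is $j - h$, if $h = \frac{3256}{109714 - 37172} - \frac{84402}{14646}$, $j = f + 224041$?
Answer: $\frac{6543959538175}{88537511} \approx 73912.0$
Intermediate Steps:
$f = -150135$ ($f = 9 - 150144 = -150135$)
$j = 73906$ ($j = -150135 + 224041 = 73906$)
$h = - \frac{506250209}{88537511}$ ($h = \frac{3256}{72542} - \frac{14067}{2441} = 3256 \cdot \frac{1}{72542} - \frac{14067}{2441} = \frac{1628}{36271} - \frac{14067}{2441} = - \frac{506250209}{88537511} \approx -5.7179$)
$j - h = 73906 - - \frac{506250209}{88537511} = 73906 + \frac{506250209}{88537511} = \frac{6543959538175}{88537511}$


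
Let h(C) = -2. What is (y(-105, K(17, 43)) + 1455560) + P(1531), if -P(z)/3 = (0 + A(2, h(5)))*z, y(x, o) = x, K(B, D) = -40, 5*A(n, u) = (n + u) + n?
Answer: 7268089/5 ≈ 1.4536e+6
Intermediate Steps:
A(n, u) = u/5 + 2*n/5 (A(n, u) = ((n + u) + n)/5 = (u + 2*n)/5 = u/5 + 2*n/5)
P(z) = -6*z/5 (P(z) = -3*(0 + ((⅕)*(-2) + (⅖)*2))*z = -3*(0 + (-⅖ + ⅘))*z = -3*(0 + ⅖)*z = -6*z/5)
(y(-105, K(17, 43)) + 1455560) + P(1531) = (-105 + 1455560) - 6/5*1531 = 1455455 - 9186/5 = 7268089/5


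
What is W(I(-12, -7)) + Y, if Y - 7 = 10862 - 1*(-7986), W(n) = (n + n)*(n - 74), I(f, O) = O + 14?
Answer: 17917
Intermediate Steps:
I(f, O) = 14 + O
W(n) = 2*n*(-74 + n) (W(n) = (2*n)*(-74 + n) = 2*n*(-74 + n))
Y = 18855 (Y = 7 + (10862 - 1*(-7986)) = 7 + (10862 + 7986) = 7 + 18848 = 18855)
W(I(-12, -7)) + Y = 2*(14 - 7)*(-74 + (14 - 7)) + 18855 = 2*7*(-74 + 7) + 18855 = 2*7*(-67) + 18855 = -938 + 18855 = 17917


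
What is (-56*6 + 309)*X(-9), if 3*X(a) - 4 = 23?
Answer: -243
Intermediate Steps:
X(a) = 9 (X(a) = 4/3 + (1/3)*23 = 4/3 + 23/3 = 9)
(-56*6 + 309)*X(-9) = (-56*6 + 309)*9 = (-336 + 309)*9 = -27*9 = -243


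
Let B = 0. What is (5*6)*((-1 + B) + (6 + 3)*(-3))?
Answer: -840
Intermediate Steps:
(5*6)*((-1 + B) + (6 + 3)*(-3)) = (5*6)*((-1 + 0) + (6 + 3)*(-3)) = 30*(-1 + 9*(-3)) = 30*(-1 - 27) = 30*(-28) = -840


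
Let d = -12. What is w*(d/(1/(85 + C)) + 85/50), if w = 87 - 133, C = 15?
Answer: 275609/5 ≈ 55122.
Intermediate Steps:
w = -46
w*(d/(1/(85 + C)) + 85/50) = -46*(-12/(1/(85 + 15)) + 85/50) = -46*(-12/(1/100) + 85*(1/50)) = -46*(-12/1/100 + 17/10) = -46*(-12*100 + 17/10) = -46*(-1200 + 17/10) = -46*(-11983/10) = 275609/5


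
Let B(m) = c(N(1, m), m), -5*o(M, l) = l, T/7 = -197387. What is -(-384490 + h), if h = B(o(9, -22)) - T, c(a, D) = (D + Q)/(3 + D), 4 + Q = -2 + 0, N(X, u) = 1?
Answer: -36897095/37 ≈ -9.9722e+5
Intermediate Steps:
T = -1381709 (T = 7*(-197387) = -1381709)
Q = -6 (Q = -4 + (-2 + 0) = -4 - 2 = -6)
o(M, l) = -l/5
c(a, D) = (-6 + D)/(3 + D) (c(a, D) = (D - 6)/(3 + D) = (-6 + D)/(3 + D))
B(m) = (-6 + m)/(3 + m)
h = 51123225/37 (h = (-6 - ⅕*(-22))/(3 - ⅕*(-22)) - 1*(-1381709) = (-6 + 22/5)/(3 + 22/5) + 1381709 = -8/5/(37/5) + 1381709 = (5/37)*(-8/5) + 1381709 = -8/37 + 1381709 = 51123225/37 ≈ 1.3817e+6)
-(-384490 + h) = -(-384490 + 51123225/37) = -1*36897095/37 = -36897095/37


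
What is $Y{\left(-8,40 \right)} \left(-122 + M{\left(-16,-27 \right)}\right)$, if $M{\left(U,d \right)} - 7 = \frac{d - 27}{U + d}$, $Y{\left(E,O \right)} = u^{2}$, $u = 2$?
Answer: $- \frac{19564}{43} \approx -454.98$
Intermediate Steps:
$Y{\left(E,O \right)} = 4$ ($Y{\left(E,O \right)} = 2^{2} = 4$)
$M{\left(U,d \right)} = 7 + \frac{-27 + d}{U + d}$ ($M{\left(U,d \right)} = 7 + \frac{d - 27}{U + d} = 7 + \frac{-27 + d}{U + d}$)
$Y{\left(-8,40 \right)} \left(-122 + M{\left(-16,-27 \right)}\right) = 4 \left(-122 + \frac{-27 + 7 \left(-16\right) + 8 \left(-27\right)}{-16 - 27}\right) = 4 \left(-122 + \frac{-27 - 112 - 216}{-43}\right) = 4 \left(-122 - - \frac{355}{43}\right) = 4 \left(-122 + \frac{355}{43}\right) = 4 \left(- \frac{4891}{43}\right) = - \frac{19564}{43}$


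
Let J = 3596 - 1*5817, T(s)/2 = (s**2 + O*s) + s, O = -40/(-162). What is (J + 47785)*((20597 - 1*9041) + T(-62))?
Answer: 23484293120/27 ≈ 8.6979e+8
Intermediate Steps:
O = 20/81 (O = -40*(-1/162) = 20/81 ≈ 0.24691)
T(s) = 2*s**2 + 202*s/81 (T(s) = 2*((s**2 + 20*s/81) + s) = 2*(s**2 + 101*s/81) = 2*s**2 + 202*s/81)
J = -2221 (J = 3596 - 5817 = -2221)
(J + 47785)*((20597 - 1*9041) + T(-62)) = (-2221 + 47785)*((20597 - 1*9041) + (2/81)*(-62)*(101 + 81*(-62))) = 45564*((20597 - 9041) + (2/81)*(-62)*(101 - 5022)) = 45564*(11556 + (2/81)*(-62)*(-4921)) = 45564*(11556 + 610204/81) = 45564*(1546240/81) = 23484293120/27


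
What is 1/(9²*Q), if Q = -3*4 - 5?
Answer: -1/1377 ≈ -0.00072622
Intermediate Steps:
Q = -17 (Q = -12 - 5 = -17)
1/(9²*Q) = 1/(9²*(-17)) = 1/(81*(-17)) = 1/(-1377) = -1/1377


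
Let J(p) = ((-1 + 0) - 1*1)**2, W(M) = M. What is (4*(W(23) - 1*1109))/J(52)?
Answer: -1086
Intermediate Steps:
J(p) = 4 (J(p) = (-1 - 1)**2 = (-2)**2 = 4)
(4*(W(23) - 1*1109))/J(52) = (4*(23 - 1*1109))/4 = (4*(23 - 1109))*(1/4) = (4*(-1086))*(1/4) = -4344*1/4 = -1086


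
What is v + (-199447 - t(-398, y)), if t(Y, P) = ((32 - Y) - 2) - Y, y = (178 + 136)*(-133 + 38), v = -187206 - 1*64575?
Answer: -452054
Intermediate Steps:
v = -251781 (v = -187206 - 64575 = -251781)
y = -29830 (y = 314*(-95) = -29830)
t(Y, P) = 30 - 2*Y (t(Y, P) = (30 - Y) - Y = 30 - 2*Y)
v + (-199447 - t(-398, y)) = -251781 + (-199447 - (30 - 2*(-398))) = -251781 + (-199447 - (30 + 796)) = -251781 + (-199447 - 1*826) = -251781 + (-199447 - 826) = -251781 - 200273 = -452054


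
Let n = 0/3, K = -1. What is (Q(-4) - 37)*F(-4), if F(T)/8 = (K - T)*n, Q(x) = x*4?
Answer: 0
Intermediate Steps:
n = 0 (n = 0*(⅓) = 0)
Q(x) = 4*x
F(T) = 0 (F(T) = 8*((-1 - T)*0) = 8*0 = 0)
(Q(-4) - 37)*F(-4) = (4*(-4) - 37)*0 = (-16 - 37)*0 = -53*0 = 0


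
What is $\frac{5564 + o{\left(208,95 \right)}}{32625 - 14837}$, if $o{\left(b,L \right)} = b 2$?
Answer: $\frac{1495}{4447} \approx 0.33618$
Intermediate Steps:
$o{\left(b,L \right)} = 2 b$
$\frac{5564 + o{\left(208,95 \right)}}{32625 - 14837} = \frac{5564 + 2 \cdot 208}{32625 - 14837} = \frac{5564 + 416}{17788} = 5980 \cdot \frac{1}{17788} = \frac{1495}{4447}$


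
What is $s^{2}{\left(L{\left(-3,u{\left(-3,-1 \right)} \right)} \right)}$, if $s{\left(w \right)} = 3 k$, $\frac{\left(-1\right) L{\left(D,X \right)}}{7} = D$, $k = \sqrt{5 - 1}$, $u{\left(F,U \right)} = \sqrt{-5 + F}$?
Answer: $36$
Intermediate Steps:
$k = 2$ ($k = \sqrt{4} = 2$)
$L{\left(D,X \right)} = - 7 D$
$s{\left(w \right)} = 6$ ($s{\left(w \right)} = 3 \cdot 2 = 6$)
$s^{2}{\left(L{\left(-3,u{\left(-3,-1 \right)} \right)} \right)} = 6^{2} = 36$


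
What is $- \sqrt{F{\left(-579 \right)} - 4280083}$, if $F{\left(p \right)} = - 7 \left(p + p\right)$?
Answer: $- i \sqrt{4271977} \approx - 2066.9 i$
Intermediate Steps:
$F{\left(p \right)} = - 14 p$ ($F{\left(p \right)} = - 7 \cdot 2 p = - 14 p$)
$- \sqrt{F{\left(-579 \right)} - 4280083} = - \sqrt{\left(-14\right) \left(-579\right) - 4280083} = - \sqrt{8106 - 4280083} = - \sqrt{-4271977} = - i \sqrt{4271977}$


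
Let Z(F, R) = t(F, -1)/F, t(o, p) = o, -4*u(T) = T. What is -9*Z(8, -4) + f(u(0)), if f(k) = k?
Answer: -9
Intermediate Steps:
u(T) = -T/4
Z(F, R) = 1 (Z(F, R) = F/F = 1)
-9*Z(8, -4) + f(u(0)) = -9*1 - ¼*0 = -9 + 0 = -9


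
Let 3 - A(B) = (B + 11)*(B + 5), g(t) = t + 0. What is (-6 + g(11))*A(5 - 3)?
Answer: -440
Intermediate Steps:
g(t) = t
A(B) = 3 - (5 + B)*(11 + B) (A(B) = 3 - (B + 11)*(B + 5) = 3 - (11 + B)*(5 + B) = 3 - (5 + B)*(11 + B))
(-6 + g(11))*A(5 - 3) = (-6 + 11)*(-52 - (5 - 3)² - 16*(5 - 3)) = 5*(-52 - 1*2² - 16*2) = 5*(-52 - 1*4 - 32) = 5*(-52 - 4 - 32) = 5*(-88) = -440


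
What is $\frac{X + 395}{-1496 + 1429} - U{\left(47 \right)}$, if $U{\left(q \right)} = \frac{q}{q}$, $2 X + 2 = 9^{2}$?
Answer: $- \frac{1003}{134} \approx -7.4851$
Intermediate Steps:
$X = \frac{79}{2}$ ($X = -1 + \frac{9^{2}}{2} = -1 + \frac{1}{2} \cdot 81 = -1 + \frac{81}{2} = \frac{79}{2} \approx 39.5$)
$U{\left(q \right)} = 1$
$\frac{X + 395}{-1496 + 1429} - U{\left(47 \right)} = \frac{\frac{79}{2} + 395}{-1496 + 1429} - 1 = \frac{869}{2 \left(-67\right)} - 1 = \frac{869}{2} \left(- \frac{1}{67}\right) - 1 = - \frac{869}{134} - 1 = - \frac{1003}{134}$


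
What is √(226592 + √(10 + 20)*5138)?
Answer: √(226592 + 5138*√30) ≈ 504.71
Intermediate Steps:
√(226592 + √(10 + 20)*5138) = √(226592 + √30*5138) = √(226592 + 5138*√30)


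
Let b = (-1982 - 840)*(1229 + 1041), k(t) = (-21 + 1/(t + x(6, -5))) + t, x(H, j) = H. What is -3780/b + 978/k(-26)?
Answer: -6264831471/301399477 ≈ -20.786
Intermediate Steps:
k(t) = -21 + t + 1/(6 + t) (k(t) = (-21 + 1/(t + 6)) + t = (-21 + 1/(6 + t)) + t = -21 + t + 1/(6 + t))
b = -6405940 (b = -2822*2270 = -6405940)
-3780/b + 978/k(-26) = -3780/(-6405940) + 978/(((-125 + (-26)² - 15*(-26))/(6 - 26))) = -3780*(-1/6405940) + 978/(((-125 + 676 + 390)/(-20))) = 189/320297 + 978/((-1/20*941)) = 189/320297 + 978/(-941/20) = 189/320297 + 978*(-20/941) = 189/320297 - 19560/941 = -6264831471/301399477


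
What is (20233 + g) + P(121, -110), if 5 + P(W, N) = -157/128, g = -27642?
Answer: -949149/128 ≈ -7415.2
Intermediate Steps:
P(W, N) = -797/128 (P(W, N) = -5 - 157/128 = -797/128)
(20233 + g) + P(121, -110) = (20233 - 27642) - 797/128 = -7409 - 797/128 = -949149/128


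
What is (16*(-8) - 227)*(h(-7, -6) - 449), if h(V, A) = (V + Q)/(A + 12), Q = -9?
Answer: 481025/3 ≈ 1.6034e+5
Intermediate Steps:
h(V, A) = (-9 + V)/(12 + A) (h(V, A) = (V - 9)/(A + 12) = (-9 + V)/(12 + A))
(16*(-8) - 227)*(h(-7, -6) - 449) = (16*(-8) - 227)*((-9 - 7)/(12 - 6) - 449) = (-128 - 227)*(-16/6 - 449) = -355*((⅙)*(-16) - 449) = -355*(-8/3 - 449) = -355*(-1355/3) = 481025/3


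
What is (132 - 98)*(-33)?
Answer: -1122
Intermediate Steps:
(132 - 98)*(-33) = 34*(-33) = -1122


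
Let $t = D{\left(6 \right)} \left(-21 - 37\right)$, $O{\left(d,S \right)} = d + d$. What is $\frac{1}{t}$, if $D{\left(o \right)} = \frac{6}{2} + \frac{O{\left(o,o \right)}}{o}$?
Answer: $- \frac{1}{290} \approx -0.0034483$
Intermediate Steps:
$O{\left(d,S \right)} = 2 d$
$D{\left(o \right)} = 5$ ($D{\left(o \right)} = \frac{6}{2} + \frac{2 o}{o} = 6 \cdot \frac{1}{2} + 2 = 3 + 2 = 5$)
$t = -290$ ($t = 5 \left(-21 - 37\right) = 5 \left(-58\right) = -290$)
$\frac{1}{t} = \frac{1}{-290} = - \frac{1}{290}$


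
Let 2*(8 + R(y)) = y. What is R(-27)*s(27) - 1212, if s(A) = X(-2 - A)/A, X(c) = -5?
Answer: -65233/54 ≈ -1208.0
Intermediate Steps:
R(y) = -8 + y/2
s(A) = -5/A
R(-27)*s(27) - 1212 = (-8 + (½)*(-27))*(-5/27) - 1212 = (-8 - 27/2)*(-5*1/27) - 1212 = -43/2*(-5/27) - 1212 = 215/54 - 1212 = -65233/54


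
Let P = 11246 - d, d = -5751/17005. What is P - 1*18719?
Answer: -127072614/17005 ≈ -7472.7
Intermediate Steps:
d = -5751/17005 (d = -5751*1/17005 = -5751/17005 ≈ -0.33819)
P = 191243981/17005 (P = 11246 - 1*(-5751/17005) = 11246 + 5751/17005 = 191243981/17005 ≈ 11246.)
P - 1*18719 = 191243981/17005 - 1*18719 = 191243981/17005 - 18719 = -127072614/17005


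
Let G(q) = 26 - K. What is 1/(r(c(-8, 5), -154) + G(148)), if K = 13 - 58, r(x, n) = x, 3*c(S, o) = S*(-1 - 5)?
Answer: 1/87 ≈ 0.011494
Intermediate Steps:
c(S, o) = -2*S (c(S, o) = (S*(-1 - 5))/3 = (S*(-6))/3 = (-6*S)/3 = -2*S)
K = -45
G(q) = 71 (G(q) = 26 - 1*(-45) = 26 + 45 = 71)
1/(r(c(-8, 5), -154) + G(148)) = 1/(-2*(-8) + 71) = 1/(16 + 71) = 1/87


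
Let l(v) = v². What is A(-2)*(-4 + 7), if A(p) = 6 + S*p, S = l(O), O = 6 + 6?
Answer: -846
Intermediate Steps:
O = 12
S = 144 (S = 12² = 144)
A(p) = 6 + 144*p
A(-2)*(-4 + 7) = (6 + 144*(-2))*(-4 + 7) = (6 - 288)*3 = -282*3 = -846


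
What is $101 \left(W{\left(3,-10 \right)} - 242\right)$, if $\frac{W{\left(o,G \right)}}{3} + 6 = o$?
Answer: $-25351$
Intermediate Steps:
$W{\left(o,G \right)} = -18 + 3 o$
$101 \left(W{\left(3,-10 \right)} - 242\right) = 101 \left(\left(-18 + 3 \cdot 3\right) - 242\right) = 101 \left(\left(-18 + 9\right) - 242\right) = 101 \left(-9 - 242\right) = 101 \left(-251\right) = -25351$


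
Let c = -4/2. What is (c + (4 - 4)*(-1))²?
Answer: 4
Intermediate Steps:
c = -2 (c = -4*½ = -2)
(c + (4 - 4)*(-1))² = (-2 + (4 - 4)*(-1))² = (-2 + 0*(-1))² = (-2 + 0)² = (-2)² = 4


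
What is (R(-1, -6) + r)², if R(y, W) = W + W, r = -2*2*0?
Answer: 144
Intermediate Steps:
r = 0 (r = -4*0 = 0)
R(y, W) = 2*W
(R(-1, -6) + r)² = (2*(-6) + 0)² = (-12 + 0)² = (-12)² = 144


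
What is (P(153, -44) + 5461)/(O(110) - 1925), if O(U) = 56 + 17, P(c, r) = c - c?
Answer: -5461/1852 ≈ -2.9487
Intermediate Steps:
P(c, r) = 0
O(U) = 73
(P(153, -44) + 5461)/(O(110) - 1925) = (0 + 5461)/(73 - 1925) = 5461/(-1852) = 5461*(-1/1852) = -5461/1852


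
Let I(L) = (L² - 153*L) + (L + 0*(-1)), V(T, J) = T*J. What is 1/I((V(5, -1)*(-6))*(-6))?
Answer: 1/59760 ≈ 1.6734e-5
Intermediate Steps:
V(T, J) = J*T
I(L) = L² - 152*L (I(L) = (L² - 153*L) + (L + 0) = (L² - 153*L) + L = L² - 152*L)
1/I((V(5, -1)*(-6))*(-6)) = 1/(((-1*5*(-6))*(-6))*(-152 + (-1*5*(-6))*(-6))) = 1/((-5*(-6)*(-6))*(-152 - 5*(-6)*(-6))) = 1/((30*(-6))*(-152 + 30*(-6))) = 1/(-180*(-152 - 180)) = 1/(-180*(-332)) = 1/59760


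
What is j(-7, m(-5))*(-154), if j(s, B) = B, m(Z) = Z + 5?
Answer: 0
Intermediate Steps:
m(Z) = 5 + Z
j(-7, m(-5))*(-154) = (5 - 5)*(-154) = 0*(-154) = 0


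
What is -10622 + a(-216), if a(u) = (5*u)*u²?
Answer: -50399102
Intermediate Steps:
a(u) = 5*u³
-10622 + a(-216) = -10622 + 5*(-216)³ = -10622 + 5*(-10077696) = -10622 - 50388480 = -50399102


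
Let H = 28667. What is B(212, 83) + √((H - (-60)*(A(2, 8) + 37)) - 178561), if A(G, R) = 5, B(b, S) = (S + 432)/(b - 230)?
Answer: -515/18 + I*√147374 ≈ -28.611 + 383.89*I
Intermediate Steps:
B(b, S) = (432 + S)/(-230 + b)
B(212, 83) + √((H - (-60)*(A(2, 8) + 37)) - 178561) = (432 + 83)/(-230 + 212) + √((28667 - (-60)*(5 + 37)) - 178561) = 515/(-18) + √((28667 - (-60)*42) - 178561) = -1/18*515 + √((28667 - 1*(-2520)) - 178561) = -515/18 + √((28667 + 2520) - 178561) = -515/18 + √(31187 - 178561) = -515/18 + √(-147374) = -515/18 + I*√147374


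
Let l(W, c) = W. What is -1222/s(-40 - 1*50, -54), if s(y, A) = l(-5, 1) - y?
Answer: -1222/85 ≈ -14.376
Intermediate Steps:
s(y, A) = -5 - y
-1222/s(-40 - 1*50, -54) = -1222/(-5 - (-40 - 1*50)) = -1222/(-5 - (-40 - 50)) = -1222/(-5 - 1*(-90)) = -1222/(-5 + 90) = -1222/85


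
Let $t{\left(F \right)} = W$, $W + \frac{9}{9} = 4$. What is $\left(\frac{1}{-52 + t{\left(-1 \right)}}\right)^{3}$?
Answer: $- \frac{1}{117649} \approx -8.4999 \cdot 10^{-6}$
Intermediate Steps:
$W = 3$ ($W = -1 + 4 = 3$)
$t{\left(F \right)} = 3$
$\left(\frac{1}{-52 + t{\left(-1 \right)}}\right)^{3} = \left(\frac{1}{-52 + 3}\right)^{3} = \left(\frac{1}{-49}\right)^{3} = \left(- \frac{1}{49}\right)^{3} = - \frac{1}{117649}$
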